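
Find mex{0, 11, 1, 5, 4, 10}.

2

The values 0, 1 are all present; 2 is the first non-negative integer missing from the set.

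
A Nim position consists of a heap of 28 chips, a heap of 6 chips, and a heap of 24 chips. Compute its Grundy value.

Nim-sum: 28 ⊕ 6 ⊕ 24 = 2.

2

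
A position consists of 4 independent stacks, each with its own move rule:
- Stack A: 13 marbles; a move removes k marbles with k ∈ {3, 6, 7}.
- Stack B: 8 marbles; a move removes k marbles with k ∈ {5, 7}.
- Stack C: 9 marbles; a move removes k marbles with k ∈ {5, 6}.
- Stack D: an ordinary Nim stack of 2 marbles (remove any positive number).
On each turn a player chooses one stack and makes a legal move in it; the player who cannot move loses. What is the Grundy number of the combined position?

3

Build the Grundy sequence for stack A with g(k) = mex{g(k−s) : s ∈ {3, 6, 7}, s ≤ k}:
k:     0  1  2  3  4  5  6  7  8  9 10 11 12 13
g(k):  0  0  0  1  1  1  2  2  2  3  0  0  0  1
So g(13) = 1.
Grundy values for stack B (subtraction set {5, 7}):
k:     0  1  2  3  4  5  6  7  8
g(k):  0  0  0  0  0  1  1  1  1
So g(8) = 1.
For stack C, compute g(0), g(1), … with moves {5, 6}:
g(0) = mex{} = 0
g(1) = mex{} = 0
g(2) = mex{} = 0
g(3) = mex{} = 0
g(4) = mex{} = 0
g(5) = mex{0} = 1
g(6) = mex{0} = 1
g(7) = mex{0} = 1
g(8) = mex{0} = 1
g(9) = mex{0} = 1
So g(9) = 1.
Stack D is a plain Nim stack of size 2, so its Grundy value is 2.
By the Sprague-Grundy theorem, the Grundy value of a sum of independent games is the XOR of the component values.
Combined value = 1 ⊕ 1 ⊕ 1 ⊕ 2 = 3.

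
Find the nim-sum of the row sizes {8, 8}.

Write each in binary and XOR column by column:
  1000  (8)
  1000  (8)
  ----
  0000  (0)

0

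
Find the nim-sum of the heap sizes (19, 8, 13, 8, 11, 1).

20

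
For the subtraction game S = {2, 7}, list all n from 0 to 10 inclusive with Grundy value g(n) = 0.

0, 1, 4, 5, 9, 10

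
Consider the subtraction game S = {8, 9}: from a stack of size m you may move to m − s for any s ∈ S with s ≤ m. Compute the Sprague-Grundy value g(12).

1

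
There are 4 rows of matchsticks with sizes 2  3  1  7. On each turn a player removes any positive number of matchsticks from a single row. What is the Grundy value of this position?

7

Compute the nim-sum pairwise:
2 ⊕ 3 = 1
1 ⊕ 1 = 0
0 ⊕ 7 = 7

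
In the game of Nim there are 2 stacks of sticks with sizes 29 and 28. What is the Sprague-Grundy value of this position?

Write each in binary and XOR column by column:
  11101  (29)
  11100  (28)
  -----
  00001  (1)

1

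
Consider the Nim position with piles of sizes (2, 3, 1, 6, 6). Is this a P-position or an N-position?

P-position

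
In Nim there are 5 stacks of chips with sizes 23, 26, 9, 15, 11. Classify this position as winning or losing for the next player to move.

Losing position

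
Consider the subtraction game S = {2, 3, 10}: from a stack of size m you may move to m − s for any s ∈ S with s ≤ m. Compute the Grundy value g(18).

0

Build the Grundy sequence with g(k) = mex{g(k−s) : s ∈ {2, 3, 10}, s ≤ k}:
k:     0  1  2  3  4  5  6  7  8  9 10 11 12 13 14 15 16 17 18
g(k):  0  0  1  1  2  0  0  1  1  2  2  3  0  0  1  1  2  0  0
So g(18) = 0.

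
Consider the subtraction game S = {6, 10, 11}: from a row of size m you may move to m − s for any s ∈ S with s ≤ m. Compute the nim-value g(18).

0

Compute g(0), g(1), … for moves {6, 10, 11}:
k:     0  1  2  3  4  5  6  7  8  9 10 11 12 13 14 15 16 17 18
g(k):  0  0  0  0  0  0  1  1  1  1  1  1  2  2  2  2  2  0  0
So g(18) = 0.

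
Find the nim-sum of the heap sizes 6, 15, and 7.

14

Nim-sum: 6 ^ 15 ^ 7 = 14.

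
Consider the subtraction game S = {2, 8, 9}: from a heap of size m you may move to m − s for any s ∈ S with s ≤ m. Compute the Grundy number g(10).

3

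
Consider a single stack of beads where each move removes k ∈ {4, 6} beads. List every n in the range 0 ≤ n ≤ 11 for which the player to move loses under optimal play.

0, 1, 2, 3, 10, 11

Compute g(0), g(1), … for moves {4, 6}:
k:     0  1  2  3  4  5  6  7  8  9 10 11
g(k):  0  0  0  0  1  1  1  1  2  2  0  0
The P-positions (g = 0) in 0..11 are 0, 1, 2, 3, 10, 11.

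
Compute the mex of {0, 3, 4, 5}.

0 is in the set but 1 is not, so the mex is 1.

1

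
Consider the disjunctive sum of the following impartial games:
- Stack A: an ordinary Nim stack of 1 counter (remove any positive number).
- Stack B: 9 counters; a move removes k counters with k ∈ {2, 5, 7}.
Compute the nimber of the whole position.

3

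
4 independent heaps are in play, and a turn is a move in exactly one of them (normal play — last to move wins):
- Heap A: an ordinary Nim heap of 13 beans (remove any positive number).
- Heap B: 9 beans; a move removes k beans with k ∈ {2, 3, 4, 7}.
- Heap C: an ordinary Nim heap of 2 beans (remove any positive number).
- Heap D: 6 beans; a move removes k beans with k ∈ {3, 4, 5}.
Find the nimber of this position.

9

Heap A is a plain Nim heap of size 13, so its Grundy value is 13.
For heap B, compute g(0), g(1), … with moves {2, 3, 4, 7}:
k:     0  1  2  3  4  5  6  7  8  9
g(k):  0  0  1  1  2  2  0  3  1  4
So g(9) = 4.
Heap C is a plain Nim heap of size 2, so its Grundy value is 2.
Grundy values for heap D (subtraction set {3, 4, 5}):
k:     0  1  2  3  4  5  6
g(k):  0  0  0  1  1  1  2
So g(6) = 2.
By the Sprague-Grundy theorem, the Grundy value of a sum of independent games is the XOR of the component values.
Combined value = 13 ⊕ 4 ⊕ 2 ⊕ 2 = 9.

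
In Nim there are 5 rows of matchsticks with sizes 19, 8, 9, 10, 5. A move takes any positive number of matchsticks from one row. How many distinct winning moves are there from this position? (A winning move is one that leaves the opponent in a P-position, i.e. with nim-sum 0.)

1

In binary:
  10011  (19)
  01000  (8)
  01001  (9)
  01010  (10)
  00101  (5)
  -----
  11101  (29)
The overall nim-sum is X = 29. A row of size p has a winning move iff p XOR X < p (reduce it to p XOR X).
  19: 19 XOR 29 = 14 < 19 — winning move (to 14).
  8: 8 XOR 29 = 21 ≥ 8 — no move.
  9: 9 XOR 29 = 20 ≥ 9 — no move.
  10: 10 XOR 29 = 23 ≥ 10 — no move.
  5: 5 XOR 29 = 24 ≥ 5 — no move.
That gives 1 winning move.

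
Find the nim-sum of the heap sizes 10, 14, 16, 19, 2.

5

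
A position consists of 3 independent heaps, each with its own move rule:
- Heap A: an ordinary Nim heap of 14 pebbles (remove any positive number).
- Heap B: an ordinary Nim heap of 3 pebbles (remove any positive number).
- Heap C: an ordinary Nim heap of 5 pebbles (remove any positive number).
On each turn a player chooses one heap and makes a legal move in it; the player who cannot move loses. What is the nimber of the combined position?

Heap A is a plain Nim heap of size 14, so its Grundy value is 14.
Heap B is a plain Nim heap of size 3, so its Grundy value is 3.
Heap C is a plain Nim heap of size 5, so its Grundy value is 5.
The value of a disjunctive sum is the nim-sum of the parts.
Combined value = 14 ⊕ 3 ⊕ 5 = 8.

8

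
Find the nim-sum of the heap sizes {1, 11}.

In binary:
  0001  (1)
  1011  (11)
  ----
  1010  (10)

10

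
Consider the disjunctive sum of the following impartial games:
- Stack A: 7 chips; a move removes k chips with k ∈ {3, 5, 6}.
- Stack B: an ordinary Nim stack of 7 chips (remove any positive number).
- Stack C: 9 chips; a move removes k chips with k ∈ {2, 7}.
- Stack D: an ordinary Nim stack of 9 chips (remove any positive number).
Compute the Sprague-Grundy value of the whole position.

Build the Grundy sequence for stack A with g(k) = mex{g(k−s) : s ∈ {3, 5, 6}, s ≤ k}:
g(0) = mex{} = 0
g(1) = mex{} = 0
g(2) = mex{} = 0
g(3) = mex{0} = 1
g(4) = mex{0} = 1
g(5) = mex{0} = 1
g(6) = mex{0,1} = 2
g(7) = mex{0,1} = 2
So g(7) = 2.
Stack B is a plain Nim stack of size 7, so its Grundy value is 7.
For stack C, compute g(0), g(1), … with moves {2, 7}:
g(0) = mex{} = 0
g(1) = mex{} = 0
g(2) = mex{0} = 1
g(3) = mex{0} = 1
g(4) = mex{1} = 0
g(5) = mex{1} = 0
g(6) = mex{0} = 1
g(7) = mex{0} = 1
g(8) = mex{0,1} = 2
g(9) = mex{1} = 0
So g(9) = 0.
Stack D is a plain Nim stack of size 9, so its Grundy value is 9.
The value of a disjunctive sum is the nim-sum of the parts.
Combined value = 2 ⊕ 7 ⊕ 0 ⊕ 9 = 12.

12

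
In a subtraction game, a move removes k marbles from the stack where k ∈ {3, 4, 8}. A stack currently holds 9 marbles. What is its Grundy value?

Compute g(0), g(1), … for moves {3, 4, 8}:
k:     0  1  2  3  4  5  6  7  8  9
g(k):  0  0  0  1  1  1  2  0  2  3
So g(9) = 3.

3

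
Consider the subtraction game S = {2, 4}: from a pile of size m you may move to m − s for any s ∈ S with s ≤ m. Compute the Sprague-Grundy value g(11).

2

Grundy values for subtraction set {2, 4}:
k:     0  1  2  3  4  5  6  7  8  9 10 11
g(k):  0  0  1  1  2  2  0  0  1  1  2  2
So g(11) = 2.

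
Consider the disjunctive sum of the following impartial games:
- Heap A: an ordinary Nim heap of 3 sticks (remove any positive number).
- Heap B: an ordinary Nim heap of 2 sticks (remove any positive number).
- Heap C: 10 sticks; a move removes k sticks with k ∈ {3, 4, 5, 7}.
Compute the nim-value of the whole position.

Heap A is a plain Nim heap of size 3, so its Grundy value is 3.
Heap B is a plain Nim heap of size 2, so its Grundy value is 2.
Build the Grundy sequence for heap C with g(k) = mex{g(k−s) : s ∈ {3, 4, 5, 7}, s ≤ k}:
k:     0  1  2  3  4  5  6  7  8  9 10
g(k):  0  0  0  1  1  1  2  2  2  3  0
So g(10) = 0.
By the Sprague-Grundy theorem, the Grundy value of a sum of independent games is the XOR of the component values.
Combined value = 3 XOR 2 XOR 0 = 1.

1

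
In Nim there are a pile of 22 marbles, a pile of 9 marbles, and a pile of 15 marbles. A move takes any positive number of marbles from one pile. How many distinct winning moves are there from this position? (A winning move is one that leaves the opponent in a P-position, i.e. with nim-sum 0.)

Nim-sum: 22 ⊕ 9 ⊕ 15 = 16.
The overall nim-sum is X = 16. A pile of size p has a winning move iff p XOR X < p (reduce it to p XOR X).
  22: 22 XOR 16 = 6 < 22 — winning move (to 6).
  9: 9 XOR 16 = 25 ≥ 9 — no move.
  15: 15 XOR 16 = 31 ≥ 15 — no move.
That gives 1 winning move.

1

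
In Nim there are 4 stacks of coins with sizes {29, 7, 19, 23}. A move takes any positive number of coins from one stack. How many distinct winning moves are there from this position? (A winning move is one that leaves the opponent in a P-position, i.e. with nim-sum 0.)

In binary:
  11101  (29)
  00111  (7)
  10011  (19)
  10111  (23)
  -----
  11110  (30)
The overall nim-sum is X = 30. A stack of size p has a winning move iff p XOR X < p (reduce it to p XOR X).
  29: 29 XOR 30 = 3 < 29 — winning move (to 3).
  7: 7 XOR 30 = 25 ≥ 7 — no move.
  19: 19 XOR 30 = 13 < 19 — winning move (to 13).
  23: 23 XOR 30 = 9 < 23 — winning move (to 9).
That gives 3 winning moves.

3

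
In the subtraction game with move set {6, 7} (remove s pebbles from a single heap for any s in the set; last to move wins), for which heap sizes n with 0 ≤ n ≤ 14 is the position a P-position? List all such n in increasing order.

Build the Grundy sequence with g(k) = mex{g(k−s) : s ∈ {6, 7}, s ≤ k}:
g(0) = mex{} = 0
g(1) = mex{} = 0
g(2) = mex{} = 0
g(3) = mex{} = 0
g(4) = mex{} = 0
g(5) = mex{} = 0
g(6) = mex{0} = 1
g(7) = mex{0} = 1
g(8) = mex{0} = 1
g(9) = mex{0} = 1
g(10) = mex{0} = 1
g(11) = mex{0} = 1
g(12) = mex{0,1} = 2
g(13) = mex{1} = 0
g(14) = mex{1} = 0
The P-positions (g = 0) in 0..14 are 0, 1, 2, 3, 4, 5, 13, 14.

0, 1, 2, 3, 4, 5, 13, 14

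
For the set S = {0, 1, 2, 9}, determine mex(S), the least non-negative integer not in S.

3

The values 0, 1, 2 are all present; 3 is the first non-negative integer missing from the set.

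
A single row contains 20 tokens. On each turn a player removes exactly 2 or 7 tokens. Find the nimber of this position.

1

Compute g(0), g(1), … for moves {2, 7}:
k:     0  1  2  3  4  5  6  7  8  9 10 11 12 13 14 15 16 17 18 19 20
g(k):  0  0  1  1  0  0  1  1  2  0  0  1  1  0  0  1  1  2  0  0  1
So g(20) = 1.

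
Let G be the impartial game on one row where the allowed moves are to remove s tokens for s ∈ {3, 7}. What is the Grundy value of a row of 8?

2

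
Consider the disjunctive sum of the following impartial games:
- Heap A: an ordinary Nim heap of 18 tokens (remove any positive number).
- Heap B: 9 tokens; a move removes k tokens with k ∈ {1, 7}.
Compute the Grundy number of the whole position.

19

Heap A is a plain Nim heap of size 18, so its Grundy value is 18.
Grundy values for heap B (subtraction set {1, 7}):
g(0) = mex{} = 0
g(1) = mex{0} = 1
g(2) = mex{1} = 0
g(3) = mex{0} = 1
g(4) = mex{1} = 0
g(5) = mex{0} = 1
g(6) = mex{1} = 0
g(7) = mex{0} = 1
g(8) = mex{1} = 0
g(9) = mex{0} = 1
So g(9) = 1.
The value of a disjunctive sum is the nim-sum of the parts.
Combined value = 18 ⊕ 1 = 19.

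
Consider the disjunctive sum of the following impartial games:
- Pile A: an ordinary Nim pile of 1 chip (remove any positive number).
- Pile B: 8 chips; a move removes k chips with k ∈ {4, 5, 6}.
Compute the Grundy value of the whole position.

Pile A is a plain Nim pile of size 1, so its Grundy value is 1.
For pile B, compute g(0), g(1), … with moves {4, 5, 6}:
g(0) = mex{} = 0
g(1) = mex{} = 0
g(2) = mex{} = 0
g(3) = mex{} = 0
g(4) = mex{0} = 1
g(5) = mex{0} = 1
g(6) = mex{0} = 1
g(7) = mex{0} = 1
g(8) = mex{0,1} = 2
So g(8) = 2.
The value of a disjunctive sum is the nim-sum of the parts.
Combined value = 1 XOR 2 = 3.

3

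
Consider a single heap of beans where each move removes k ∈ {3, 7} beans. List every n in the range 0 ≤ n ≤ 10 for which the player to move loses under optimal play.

0, 1, 2, 6, 10

Build the Grundy sequence with g(k) = mex{g(k−s) : s ∈ {3, 7}, s ≤ k}:
k:     0  1  2  3  4  5  6  7  8  9 10
g(k):  0  0  0  1  1  1  0  2  2  1  0
The P-positions (g = 0) in 0..10 are 0, 1, 2, 6, 10.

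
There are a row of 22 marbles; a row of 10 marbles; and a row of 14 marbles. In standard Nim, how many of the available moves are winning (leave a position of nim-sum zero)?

1

Nim-sum: 22 ^ 10 ^ 14 = 18.
The overall nim-sum is X = 18. A row of size p has a winning move iff p XOR X < p (reduce it to p XOR X).
  22: 22 XOR 18 = 4 < 22 — winning move (to 4).
  10: 10 XOR 18 = 24 ≥ 10 — no move.
  14: 14 XOR 18 = 28 ≥ 14 — no move.
That gives 1 winning move.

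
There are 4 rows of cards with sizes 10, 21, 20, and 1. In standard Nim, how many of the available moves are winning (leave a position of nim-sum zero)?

1

Compute the nim-sum pairwise:
10 XOR 21 = 31
31 XOR 20 = 11
11 XOR 1 = 10
The overall nim-sum is X = 10. A row of size p has a winning move iff p XOR X < p (reduce it to p XOR X).
  10: 10 XOR 10 = 0 < 10 — winning move (to 0).
  21: 21 XOR 10 = 31 ≥ 21 — no move.
  20: 20 XOR 10 = 30 ≥ 20 — no move.
  1: 1 XOR 10 = 11 ≥ 1 — no move.
That gives 1 winning move.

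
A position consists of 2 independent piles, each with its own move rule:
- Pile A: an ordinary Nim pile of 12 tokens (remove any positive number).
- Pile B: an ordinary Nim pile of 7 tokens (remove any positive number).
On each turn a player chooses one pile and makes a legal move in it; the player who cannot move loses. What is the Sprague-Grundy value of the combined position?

Pile A is a plain Nim pile of size 12, so its Grundy value is 12.
Pile B is a plain Nim pile of size 7, so its Grundy value is 7.
The value of a disjunctive sum is the nim-sum of the parts.
Combined value = 12 ⊕ 7 = 11.

11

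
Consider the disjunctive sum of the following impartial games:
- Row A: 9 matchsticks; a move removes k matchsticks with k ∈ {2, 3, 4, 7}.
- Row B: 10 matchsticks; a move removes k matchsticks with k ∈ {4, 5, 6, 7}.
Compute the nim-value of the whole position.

For row A, compute g(0), g(1), … with moves {2, 3, 4, 7}:
k:     0  1  2  3  4  5  6  7  8  9
g(k):  0  0  1  1  2  2  0  3  1  4
So g(9) = 4.
Grundy values for row B (subtraction set {4, 5, 6, 7}):
k:     0  1  2  3  4  5  6  7  8  9 10
g(k):  0  0  0  0  1  1  1  1  2  2  2
So g(10) = 2.
The value of a disjunctive sum is the nim-sum of the parts.
Combined value = 4 XOR 2 = 6.

6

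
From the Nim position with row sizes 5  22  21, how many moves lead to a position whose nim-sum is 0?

3

Compute the nim-sum pairwise:
5 XOR 22 = 19
19 XOR 21 = 6
The overall nim-sum is X = 6. A row of size p has a winning move iff p XOR X < p (reduce it to p XOR X).
  5: 5 XOR 6 = 3 < 5 — winning move (to 3).
  22: 22 XOR 6 = 16 < 22 — winning move (to 16).
  21: 21 XOR 6 = 19 < 21 — winning move (to 19).
That gives 3 winning moves.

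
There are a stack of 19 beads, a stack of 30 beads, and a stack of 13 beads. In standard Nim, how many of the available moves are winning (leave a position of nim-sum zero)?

0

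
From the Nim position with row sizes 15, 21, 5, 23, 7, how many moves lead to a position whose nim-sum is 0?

Nim-sum: 15 ^ 21 ^ 5 ^ 23 ^ 7 = 15.
The overall nim-sum is X = 15. A row of size p has a winning move iff p XOR X < p (reduce it to p XOR X).
  15: 15 XOR 15 = 0 < 15 — winning move (to 0).
  21: 21 XOR 15 = 26 ≥ 21 — no move.
  5: 5 XOR 15 = 10 ≥ 5 — no move.
  23: 23 XOR 15 = 24 ≥ 23 — no move.
  7: 7 XOR 15 = 8 ≥ 7 — no move.
That gives 1 winning move.

1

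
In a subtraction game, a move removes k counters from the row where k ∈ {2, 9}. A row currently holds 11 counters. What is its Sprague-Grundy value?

Build the Grundy sequence with g(k) = mex{g(k−s) : s ∈ {2, 9}, s ≤ k}:
k:     0  1  2  3  4  5  6  7  8  9 10 11
g(k):  0  0  1  1  0  0  1  1  0  2  1  0
So g(11) = 0.

0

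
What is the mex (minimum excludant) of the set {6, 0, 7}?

0 is in the set but 1 is not, so the mex is 1.

1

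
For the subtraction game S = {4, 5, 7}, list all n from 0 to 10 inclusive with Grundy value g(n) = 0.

0, 1, 2, 3

Compute g(0), g(1), … for moves {4, 5, 7}:
g(0) = mex{} = 0
g(1) = mex{} = 0
g(2) = mex{} = 0
g(3) = mex{} = 0
g(4) = mex{0} = 1
g(5) = mex{0} = 1
g(6) = mex{0} = 1
g(7) = mex{0} = 1
g(8) = mex{0,1} = 2
g(9) = mex{0,1} = 2
g(10) = mex{0,1} = 2
The P-positions (g = 0) in 0..10 are 0, 1, 2, 3.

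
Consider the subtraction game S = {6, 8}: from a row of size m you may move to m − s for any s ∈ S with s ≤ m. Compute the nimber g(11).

1

Build the Grundy sequence with g(k) = mex{g(k−s) : s ∈ {6, 8}, s ≤ k}:
k:     0  1  2  3  4  5  6  7  8  9 10 11
g(k):  0  0  0  0  0  0  1  1  1  1  1  1
So g(11) = 1.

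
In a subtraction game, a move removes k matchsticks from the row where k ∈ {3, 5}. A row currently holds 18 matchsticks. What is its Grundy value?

Build the Grundy sequence with g(k) = mex{g(k−s) : s ∈ {3, 5}, s ≤ k}:
k:     0  1  2  3  4  5  6  7  8  9 10 11 12 13 14 15 16 17 18
g(k):  0  0  0  1  1  1  2  2  0  0  0  1  1  1  2  2  0  0  0
So g(18) = 0.

0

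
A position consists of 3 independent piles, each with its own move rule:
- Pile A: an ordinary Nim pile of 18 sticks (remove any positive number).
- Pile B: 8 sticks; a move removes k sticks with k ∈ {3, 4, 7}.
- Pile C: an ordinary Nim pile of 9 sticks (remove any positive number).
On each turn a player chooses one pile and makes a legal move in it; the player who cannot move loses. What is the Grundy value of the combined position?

25

Pile A is a plain Nim pile of size 18, so its Grundy value is 18.
Grundy values for pile B (subtraction set {3, 4, 7}):
g(0) = mex{} = 0
g(1) = mex{} = 0
g(2) = mex{} = 0
g(3) = mex{0} = 1
g(4) = mex{0} = 1
g(5) = mex{0} = 1
g(6) = mex{0,1} = 2
g(7) = mex{0,1} = 2
g(8) = mex{0,1} = 2
So g(8) = 2.
Pile C is a plain Nim pile of size 9, so its Grundy value is 9.
The value of a disjunctive sum is the nim-sum of the parts.
Combined value = 18 XOR 2 XOR 9 = 25.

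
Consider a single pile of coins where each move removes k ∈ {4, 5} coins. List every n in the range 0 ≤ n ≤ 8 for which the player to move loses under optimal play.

Grundy values for subtraction set {4, 5}:
k:     0  1  2  3  4  5  6  7  8
g(k):  0  0  0  0  1  1  1  1  2
The P-positions (g = 0) in 0..8 are 0, 1, 2, 3.

0, 1, 2, 3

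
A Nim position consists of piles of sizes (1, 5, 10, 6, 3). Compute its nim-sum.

11

Bitwise XOR of the heap sizes:
  0001  (1)
  0101  (5)
  1010  (10)
  0110  (6)
  0011  (3)
  ----
  1011  (11)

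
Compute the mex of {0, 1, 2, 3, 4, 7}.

5

The values 0, 1, 2, 3, 4 are all present; 5 is the first non-negative integer missing from the set.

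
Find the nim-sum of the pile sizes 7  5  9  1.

Bitwise XOR of the heap sizes:
  0111  (7)
  0101  (5)
  1001  (9)
  0001  (1)
  ----
  1010  (10)

10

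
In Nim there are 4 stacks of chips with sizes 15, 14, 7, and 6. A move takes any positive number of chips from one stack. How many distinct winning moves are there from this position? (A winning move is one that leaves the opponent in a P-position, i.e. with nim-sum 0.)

0

In binary:
  1111  (15)
  1110  (14)
  0111  (7)
  0110  (6)
  ----
  0000  (0)
The nim-sum is already 0, so every move leaves a nonzero nim-sum — there are no winning moves.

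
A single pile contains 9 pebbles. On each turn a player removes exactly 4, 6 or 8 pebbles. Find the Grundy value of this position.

2

Grundy values for subtraction set {4, 6, 8}:
g(0) = mex{} = 0
g(1) = mex{} = 0
g(2) = mex{} = 0
g(3) = mex{} = 0
g(4) = mex{0} = 1
g(5) = mex{0} = 1
g(6) = mex{0} = 1
g(7) = mex{0} = 1
g(8) = mex{0,1} = 2
g(9) = mex{0,1} = 2
So g(9) = 2.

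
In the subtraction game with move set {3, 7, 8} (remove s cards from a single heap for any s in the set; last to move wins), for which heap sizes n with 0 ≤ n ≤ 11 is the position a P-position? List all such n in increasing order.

0, 1, 2, 6, 11

Grundy values for subtraction set {3, 7, 8}:
g(0) = mex{} = 0
g(1) = mex{} = 0
g(2) = mex{} = 0
g(3) = mex{0} = 1
g(4) = mex{0} = 1
g(5) = mex{0} = 1
g(6) = mex{1} = 0
g(7) = mex{0,1} = 2
g(8) = mex{0,1} = 2
g(9) = mex{0} = 1
g(10) = mex{0,1,2} = 3
g(11) = mex{1,2} = 0
The P-positions (g = 0) in 0..11 are 0, 1, 2, 6, 11.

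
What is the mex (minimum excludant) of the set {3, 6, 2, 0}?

1

0 is in the set but 1 is not, so the mex is 1.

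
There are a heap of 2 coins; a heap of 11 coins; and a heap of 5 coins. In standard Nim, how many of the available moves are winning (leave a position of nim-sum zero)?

1

Bitwise XOR of the heap sizes:
  0010  (2)
  1011  (11)
  0101  (5)
  ----
  1100  (12)
The overall nim-sum is X = 12. A heap of size p has a winning move iff p XOR X < p (reduce it to p XOR X).
  2: 2 XOR 12 = 14 ≥ 2 — no move.
  11: 11 XOR 12 = 7 < 11 — winning move (to 7).
  5: 5 XOR 12 = 9 ≥ 5 — no move.
That gives 1 winning move.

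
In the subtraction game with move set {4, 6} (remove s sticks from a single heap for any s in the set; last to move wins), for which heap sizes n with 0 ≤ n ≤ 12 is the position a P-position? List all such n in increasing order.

0, 1, 2, 3, 10, 11, 12

Grundy values for subtraction set {4, 6}:
g(0) = mex{} = 0
g(1) = mex{} = 0
g(2) = mex{} = 0
g(3) = mex{} = 0
g(4) = mex{0} = 1
g(5) = mex{0} = 1
g(6) = mex{0} = 1
g(7) = mex{0} = 1
g(8) = mex{0,1} = 2
g(9) = mex{0,1} = 2
g(10) = mex{1} = 0
g(11) = mex{1} = 0
g(12) = mex{1,2} = 0
The P-positions (g = 0) in 0..12 are 0, 1, 2, 3, 10, 11, 12.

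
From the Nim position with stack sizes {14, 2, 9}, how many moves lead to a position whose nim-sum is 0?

Compute the nim-sum pairwise:
14 ^ 2 = 12
12 ^ 9 = 5
The overall nim-sum is X = 5. A stack of size p has a winning move iff p XOR X < p (reduce it to p XOR X).
  14: 14 XOR 5 = 11 < 14 — winning move (to 11).
  2: 2 XOR 5 = 7 ≥ 2 — no move.
  9: 9 XOR 5 = 12 ≥ 9 — no move.
That gives 1 winning move.

1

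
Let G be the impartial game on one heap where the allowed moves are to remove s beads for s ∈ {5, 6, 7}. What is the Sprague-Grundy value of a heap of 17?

1

Build the Grundy sequence with g(k) = mex{g(k−s) : s ∈ {5, 6, 7}, s ≤ k}:
k:     0  1  2  3  4  5  6  7  8  9 10 11 12 13 14 15 16 17
g(k):  0  0  0  0  0  1  1  1  1  1  2  2  0  0  0  0  0  1
So g(17) = 1.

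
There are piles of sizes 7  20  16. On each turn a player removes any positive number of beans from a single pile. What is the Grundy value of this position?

Compute the nim-sum pairwise:
7 XOR 20 = 19
19 XOR 16 = 3

3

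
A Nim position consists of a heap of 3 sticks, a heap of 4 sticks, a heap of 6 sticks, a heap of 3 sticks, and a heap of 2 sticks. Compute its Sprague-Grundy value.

0

Compute the nim-sum pairwise:
3 ^ 4 = 7
7 ^ 6 = 1
1 ^ 3 = 2
2 ^ 2 = 0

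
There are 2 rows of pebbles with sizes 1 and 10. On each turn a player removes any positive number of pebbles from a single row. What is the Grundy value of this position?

11

Nim-sum: 1 XOR 10 = 11.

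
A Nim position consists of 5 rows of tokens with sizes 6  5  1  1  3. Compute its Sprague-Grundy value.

0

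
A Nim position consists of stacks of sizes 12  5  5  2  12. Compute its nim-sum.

2

Compute the nim-sum pairwise:
12 XOR 5 = 9
9 XOR 5 = 12
12 XOR 2 = 14
14 XOR 12 = 2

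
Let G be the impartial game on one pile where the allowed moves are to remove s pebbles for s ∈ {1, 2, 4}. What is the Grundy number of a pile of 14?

2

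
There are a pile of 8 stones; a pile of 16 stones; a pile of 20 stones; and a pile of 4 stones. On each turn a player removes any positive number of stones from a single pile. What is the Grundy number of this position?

8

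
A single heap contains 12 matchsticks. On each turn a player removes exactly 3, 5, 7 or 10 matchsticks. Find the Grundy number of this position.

Build the Grundy sequence with g(k) = mex{g(k−s) : s ∈ {3, 5, 7, 10}, s ≤ k}:
g(0) = mex{} = 0
g(1) = mex{} = 0
g(2) = mex{} = 0
g(3) = mex{0} = 1
g(4) = mex{0} = 1
g(5) = mex{0} = 1
g(6) = mex{0,1} = 2
g(7) = mex{0,1} = 2
g(8) = mex{0,1} = 2
g(9) = mex{0,1,2} = 3
g(10) = mex{0,1,2} = 3
g(11) = mex{0,1,2} = 3
g(12) = mex{0,1,2,3} = 4
So g(12) = 4.

4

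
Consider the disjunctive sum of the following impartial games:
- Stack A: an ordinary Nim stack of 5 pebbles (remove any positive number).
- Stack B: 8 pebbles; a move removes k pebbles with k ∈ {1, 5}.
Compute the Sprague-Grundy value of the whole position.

Stack A is a plain Nim stack of size 5, so its Grundy value is 5.
Grundy values for stack B (subtraction set {1, 5}):
g(0) = mex{} = 0
g(1) = mex{0} = 1
g(2) = mex{1} = 0
g(3) = mex{0} = 1
g(4) = mex{1} = 0
g(5) = mex{0} = 1
g(6) = mex{1} = 0
g(7) = mex{0} = 1
g(8) = mex{1} = 0
So g(8) = 0.
By the Sprague-Grundy theorem, the Grundy value of a sum of independent games is the XOR of the component values.
Combined value = 5 XOR 0 = 5.

5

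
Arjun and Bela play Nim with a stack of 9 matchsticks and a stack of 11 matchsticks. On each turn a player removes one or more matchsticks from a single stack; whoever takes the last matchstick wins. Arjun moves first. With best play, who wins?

Arjun wins

Compute the nim-sum pairwise:
9 ⊕ 11 = 2
The nim-sum is 2 ≠ 0, so this is an N-position: the player to move can win; Arjun has a winning move.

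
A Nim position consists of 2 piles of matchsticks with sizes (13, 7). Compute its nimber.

Bitwise XOR of the heap sizes:
  1101  (13)
  0111  (7)
  ----
  1010  (10)

10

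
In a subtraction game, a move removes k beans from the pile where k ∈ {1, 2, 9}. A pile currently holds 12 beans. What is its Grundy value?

2

Grundy values for subtraction set {1, 2, 9}:
k:     0  1  2  3  4  5  6  7  8  9 10 11 12
g(k):  0  1  2  0  1  2  0  1  2  3  0  1  2
So g(12) = 2.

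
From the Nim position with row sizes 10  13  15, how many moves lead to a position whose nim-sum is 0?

3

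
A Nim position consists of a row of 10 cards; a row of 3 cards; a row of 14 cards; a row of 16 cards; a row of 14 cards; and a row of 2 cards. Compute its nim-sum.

Bitwise XOR of the heap sizes:
  01010  (10)
  00011  (3)
  01110  (14)
  10000  (16)
  01110  (14)
  00010  (2)
  -----
  11011  (27)

27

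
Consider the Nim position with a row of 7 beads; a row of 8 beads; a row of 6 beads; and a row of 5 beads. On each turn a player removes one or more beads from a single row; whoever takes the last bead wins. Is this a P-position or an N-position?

N-position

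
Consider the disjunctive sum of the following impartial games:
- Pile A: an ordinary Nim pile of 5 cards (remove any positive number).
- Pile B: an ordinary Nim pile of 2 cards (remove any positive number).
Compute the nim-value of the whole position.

7

Pile A is a plain Nim pile of size 5, so its Grundy value is 5.
Pile B is a plain Nim pile of size 2, so its Grundy value is 2.
By the Sprague-Grundy theorem, the Grundy value of a sum of independent games is the XOR of the component values.
Combined value = 5 XOR 2 = 7.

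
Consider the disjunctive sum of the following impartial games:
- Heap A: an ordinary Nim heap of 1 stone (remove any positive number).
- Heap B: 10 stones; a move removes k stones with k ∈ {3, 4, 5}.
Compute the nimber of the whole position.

1

Heap A is a plain Nim heap of size 1, so its Grundy value is 1.
Grundy values for heap B (subtraction set {3, 4, 5}):
k:     0  1  2  3  4  5  6  7  8  9 10
g(k):  0  0  0  1  1  1  2  2  0  0  0
So g(10) = 0.
By the Sprague-Grundy theorem, the Grundy value of a sum of independent games is the XOR of the component values.
Combined value = 1 ⊕ 0 = 1.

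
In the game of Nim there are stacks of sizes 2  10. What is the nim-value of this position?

8

Nim-sum: 2 XOR 10 = 8.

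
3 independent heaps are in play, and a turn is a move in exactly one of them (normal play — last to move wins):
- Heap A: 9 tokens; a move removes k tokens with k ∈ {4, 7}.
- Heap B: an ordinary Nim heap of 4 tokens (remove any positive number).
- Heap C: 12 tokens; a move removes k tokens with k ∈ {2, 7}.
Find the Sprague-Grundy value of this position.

7

Grundy values for heap A (subtraction set {4, 7}):
g(0) = mex{} = 0
g(1) = mex{} = 0
g(2) = mex{} = 0
g(3) = mex{} = 0
g(4) = mex{0} = 1
g(5) = mex{0} = 1
g(6) = mex{0} = 1
g(7) = mex{0} = 1
g(8) = mex{0,1} = 2
g(9) = mex{0,1} = 2
So g(9) = 2.
Heap B is a plain Nim heap of size 4, so its Grundy value is 4.
Build the Grundy sequence for heap C with g(k) = mex{g(k−s) : s ∈ {2, 7}, s ≤ k}:
g(0) = mex{} = 0
g(1) = mex{} = 0
g(2) = mex{0} = 1
g(3) = mex{0} = 1
g(4) = mex{1} = 0
g(5) = mex{1} = 0
g(6) = mex{0} = 1
g(7) = mex{0} = 1
g(8) = mex{0,1} = 2
g(9) = mex{1} = 0
g(10) = mex{1,2} = 0
g(11) = mex{0} = 1
g(12) = mex{0} = 1
So g(12) = 1.
The value of a disjunctive sum is the nim-sum of the parts.
Combined value = 2 ⊕ 4 ⊕ 1 = 7.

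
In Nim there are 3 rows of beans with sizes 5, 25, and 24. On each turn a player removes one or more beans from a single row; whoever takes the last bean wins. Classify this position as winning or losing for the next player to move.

Nim-sum: 5 ^ 25 ^ 24 = 4.
The nim-sum is 4 ≠ 0, so this is an N-position: the player to move can win.

Winning position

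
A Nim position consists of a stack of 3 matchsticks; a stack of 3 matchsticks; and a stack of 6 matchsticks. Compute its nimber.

6

In binary:
  011  (3)
  011  (3)
  110  (6)
  ---
  110  (6)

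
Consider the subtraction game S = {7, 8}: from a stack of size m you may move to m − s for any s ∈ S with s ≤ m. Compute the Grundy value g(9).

1

Build the Grundy sequence with g(k) = mex{g(k−s) : s ∈ {7, 8}, s ≤ k}:
k:     0  1  2  3  4  5  6  7  8  9
g(k):  0  0  0  0  0  0  0  1  1  1
So g(9) = 1.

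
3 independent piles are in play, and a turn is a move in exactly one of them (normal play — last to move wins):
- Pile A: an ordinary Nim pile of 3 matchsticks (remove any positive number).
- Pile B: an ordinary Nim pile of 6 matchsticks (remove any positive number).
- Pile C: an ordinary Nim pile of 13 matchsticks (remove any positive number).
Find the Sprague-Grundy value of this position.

8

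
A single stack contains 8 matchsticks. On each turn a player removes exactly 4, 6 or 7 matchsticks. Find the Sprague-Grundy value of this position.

2

Compute g(0), g(1), … for moves {4, 6, 7}:
k:     0  1  2  3  4  5  6  7  8
g(k):  0  0  0  0  1  1  1  1  2
So g(8) = 2.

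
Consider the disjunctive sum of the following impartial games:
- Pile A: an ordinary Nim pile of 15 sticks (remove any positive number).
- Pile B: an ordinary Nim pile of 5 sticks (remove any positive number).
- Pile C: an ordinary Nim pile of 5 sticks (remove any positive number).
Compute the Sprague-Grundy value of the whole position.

15

Pile A is a plain Nim pile of size 15, so its Grundy value is 15.
Pile B is a plain Nim pile of size 5, so its Grundy value is 5.
Pile C is a plain Nim pile of size 5, so its Grundy value is 5.
By the Sprague-Grundy theorem, the Grundy value of a sum of independent games is the XOR of the component values.
Combined value = 15 ⊕ 5 ⊕ 5 = 15.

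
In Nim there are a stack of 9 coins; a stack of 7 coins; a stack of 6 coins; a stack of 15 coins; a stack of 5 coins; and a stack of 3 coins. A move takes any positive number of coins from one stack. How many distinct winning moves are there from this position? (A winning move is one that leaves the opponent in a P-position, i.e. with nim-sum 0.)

5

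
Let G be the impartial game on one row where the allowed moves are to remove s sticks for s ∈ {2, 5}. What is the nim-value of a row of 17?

1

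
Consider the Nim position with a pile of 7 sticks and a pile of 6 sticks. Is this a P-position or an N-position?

Write each in binary and XOR column by column:
  111  (7)
  110  (6)
  ---
  001  (1)
The nim-sum is 1 ≠ 0, so this is an N-position: the player to move can win.

N-position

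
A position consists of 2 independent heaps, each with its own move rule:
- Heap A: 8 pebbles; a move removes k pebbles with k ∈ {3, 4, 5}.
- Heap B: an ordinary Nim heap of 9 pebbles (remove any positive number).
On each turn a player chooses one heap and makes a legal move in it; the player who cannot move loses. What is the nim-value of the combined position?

Build the Grundy sequence for heap A with g(k) = mex{g(k−s) : s ∈ {3, 4, 5}, s ≤ k}:
g(0) = mex{} = 0
g(1) = mex{} = 0
g(2) = mex{} = 0
g(3) = mex{0} = 1
g(4) = mex{0} = 1
g(5) = mex{0} = 1
g(6) = mex{0,1} = 2
g(7) = mex{0,1} = 2
g(8) = mex{1} = 0
So g(8) = 0.
Heap B is a plain Nim heap of size 9, so its Grundy value is 9.
By the Sprague-Grundy theorem, the Grundy value of a sum of independent games is the XOR of the component values.
Combined value = 0 ⊕ 9 = 9.

9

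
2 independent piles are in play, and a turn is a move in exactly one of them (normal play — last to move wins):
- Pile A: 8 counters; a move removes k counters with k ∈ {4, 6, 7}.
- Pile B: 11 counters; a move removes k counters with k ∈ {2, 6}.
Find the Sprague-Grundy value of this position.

3

Build the Grundy sequence for pile A with g(k) = mex{g(k−s) : s ∈ {4, 6, 7}, s ≤ k}:
g(0) = mex{} = 0
g(1) = mex{} = 0
g(2) = mex{} = 0
g(3) = mex{} = 0
g(4) = mex{0} = 1
g(5) = mex{0} = 1
g(6) = mex{0} = 1
g(7) = mex{0} = 1
g(8) = mex{0,1} = 2
So g(8) = 2.
Build the Grundy sequence for pile B with g(k) = mex{g(k−s) : s ∈ {2, 6}, s ≤ k}:
g(0) = mex{} = 0
g(1) = mex{} = 0
g(2) = mex{0} = 1
g(3) = mex{0} = 1
g(4) = mex{1} = 0
g(5) = mex{1} = 0
g(6) = mex{0} = 1
g(7) = mex{0} = 1
g(8) = mex{1} = 0
g(9) = mex{1} = 0
g(10) = mex{0} = 1
g(11) = mex{0} = 1
So g(11) = 1.
By the Sprague-Grundy theorem, the Grundy value of a sum of independent games is the XOR of the component values.
Combined value = 2 ⊕ 1 = 3.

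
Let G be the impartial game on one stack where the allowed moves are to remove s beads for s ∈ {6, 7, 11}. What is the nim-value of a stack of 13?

2

Compute g(0), g(1), … for moves {6, 7, 11}:
g(0) = mex{} = 0
g(1) = mex{} = 0
g(2) = mex{} = 0
g(3) = mex{} = 0
g(4) = mex{} = 0
g(5) = mex{} = 0
g(6) = mex{0} = 1
g(7) = mex{0} = 1
g(8) = mex{0} = 1
g(9) = mex{0} = 1
g(10) = mex{0} = 1
g(11) = mex{0} = 1
g(12) = mex{0,1} = 2
g(13) = mex{0,1} = 2
So g(13) = 2.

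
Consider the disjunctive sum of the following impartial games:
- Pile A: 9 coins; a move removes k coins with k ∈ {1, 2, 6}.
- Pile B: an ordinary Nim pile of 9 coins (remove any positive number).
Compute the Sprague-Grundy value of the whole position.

11

Grundy values for pile A (subtraction set {1, 2, 6}):
g(0) = mex{} = 0
g(1) = mex{0} = 1
g(2) = mex{0,1} = 2
g(3) = mex{1,2} = 0
g(4) = mex{0,2} = 1
g(5) = mex{0,1} = 2
g(6) = mex{0,1,2} = 3
g(7) = mex{1,2,3} = 0
g(8) = mex{0,2,3} = 1
g(9) = mex{0,1} = 2
So g(9) = 2.
Pile B is a plain Nim pile of size 9, so its Grundy value is 9.
The value of a disjunctive sum is the nim-sum of the parts.
Combined value = 2 ⊕ 9 = 11.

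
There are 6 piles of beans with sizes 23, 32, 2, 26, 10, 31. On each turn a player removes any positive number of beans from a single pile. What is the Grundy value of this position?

Compute the nim-sum pairwise:
23 ⊕ 32 = 55
55 ⊕ 2 = 53
53 ⊕ 26 = 47
47 ⊕ 10 = 37
37 ⊕ 31 = 58

58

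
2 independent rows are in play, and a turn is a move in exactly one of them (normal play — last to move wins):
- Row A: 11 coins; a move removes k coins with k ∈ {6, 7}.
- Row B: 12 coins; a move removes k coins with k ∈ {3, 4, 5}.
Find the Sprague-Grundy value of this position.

0

Grundy values for row A (subtraction set {6, 7}):
g(0) = mex{} = 0
g(1) = mex{} = 0
g(2) = mex{} = 0
g(3) = mex{} = 0
g(4) = mex{} = 0
g(5) = mex{} = 0
g(6) = mex{0} = 1
g(7) = mex{0} = 1
g(8) = mex{0} = 1
g(9) = mex{0} = 1
g(10) = mex{0} = 1
g(11) = mex{0} = 1
So g(11) = 1.
Build the Grundy sequence for row B with g(k) = mex{g(k−s) : s ∈ {3, 4, 5}, s ≤ k}:
g(0) = mex{} = 0
g(1) = mex{} = 0
g(2) = mex{} = 0
g(3) = mex{0} = 1
g(4) = mex{0} = 1
g(5) = mex{0} = 1
g(6) = mex{0,1} = 2
g(7) = mex{0,1} = 2
g(8) = mex{1} = 0
g(9) = mex{1,2} = 0
g(10) = mex{1,2} = 0
g(11) = mex{0,2} = 1
g(12) = mex{0,2} = 1
So g(12) = 1.
The value of a disjunctive sum is the nim-sum of the parts.
Combined value = 1 XOR 1 = 0.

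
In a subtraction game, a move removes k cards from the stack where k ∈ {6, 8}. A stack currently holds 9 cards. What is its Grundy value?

Grundy values for subtraction set {6, 8}:
g(0) = mex{} = 0
g(1) = mex{} = 0
g(2) = mex{} = 0
g(3) = mex{} = 0
g(4) = mex{} = 0
g(5) = mex{} = 0
g(6) = mex{0} = 1
g(7) = mex{0} = 1
g(8) = mex{0} = 1
g(9) = mex{0} = 1
So g(9) = 1.

1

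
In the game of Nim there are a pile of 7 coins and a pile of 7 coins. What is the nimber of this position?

Compute the nim-sum pairwise:
7 ⊕ 7 = 0

0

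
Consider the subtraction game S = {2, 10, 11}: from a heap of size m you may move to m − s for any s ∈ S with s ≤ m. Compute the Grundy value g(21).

Compute g(0), g(1), … for moves {2, 10, 11}:
k:     0  1  2  3  4  5  6  7  8  9 10 11 12 13 14 15 16 17 18 19 20 21
g(k):  0  0  1  1  0  0  1  1  0  0  1  1  2  0  3  1  2  0  3  1  2  0
So g(21) = 0.

0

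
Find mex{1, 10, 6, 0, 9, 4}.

The values 0, 1 are all present; 2 is the first non-negative integer missing from the set.

2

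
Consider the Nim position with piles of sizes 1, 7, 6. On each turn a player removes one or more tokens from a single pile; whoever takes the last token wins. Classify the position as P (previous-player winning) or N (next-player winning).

Compute the nim-sum pairwise:
1 ⊕ 7 = 6
6 ⊕ 6 = 0
The nim-sum is 0, so this is a P-position: the player to move is in a losing position under optimal play.

P-position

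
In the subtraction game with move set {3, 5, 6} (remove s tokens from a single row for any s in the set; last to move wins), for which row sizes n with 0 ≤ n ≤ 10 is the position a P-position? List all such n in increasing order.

0, 1, 2, 9, 10

Compute g(0), g(1), … for moves {3, 5, 6}:
k:     0  1  2  3  4  5  6  7  8  9 10
g(k):  0  0  0  1  1  1  2  2  2  0  0
The P-positions (g = 0) in 0..10 are 0, 1, 2, 9, 10.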